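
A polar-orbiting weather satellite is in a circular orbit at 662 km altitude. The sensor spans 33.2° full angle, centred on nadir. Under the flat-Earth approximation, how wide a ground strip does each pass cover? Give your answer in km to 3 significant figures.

Half-angle = 33.2°/2 = 16.6°.
Swath width ≈ 2h·tan(θ/2) = 2 × 662 × tan(16.6°) = 394.7 km.

395 km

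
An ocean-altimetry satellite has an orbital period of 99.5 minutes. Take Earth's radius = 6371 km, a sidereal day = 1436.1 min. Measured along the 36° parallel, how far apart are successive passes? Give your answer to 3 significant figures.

T = 99.5 min = 5970.0 s.
Node shift per orbit = (5970.0/86166) × 360° = 24.94°.
Equatorial spacing = 24.94 × 111.2 km/° = 2773 km.
At 36° latitude, spacing = 2773 × cos(36°) = 2244 km.

2240 km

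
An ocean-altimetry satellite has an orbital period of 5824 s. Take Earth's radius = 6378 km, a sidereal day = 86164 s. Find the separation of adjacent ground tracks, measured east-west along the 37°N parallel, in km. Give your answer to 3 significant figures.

Node shift per orbit = (5824.0/86164) × 360° = 24.33°.
Equatorial spacing = 24.33 × 111.3 km/° = 2709 km.
At 37° latitude, spacing = 2709 × cos(37°) = 2163 km.

2160 km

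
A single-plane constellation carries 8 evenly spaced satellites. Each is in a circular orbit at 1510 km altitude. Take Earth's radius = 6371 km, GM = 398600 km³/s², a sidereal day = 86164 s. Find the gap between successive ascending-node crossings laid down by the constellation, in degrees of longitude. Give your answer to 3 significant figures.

3.64°

Semi-major axis a = 6371 + 1510 = 7881 km. Period T = 2π√(a³/μ) = 2π√(7881³/398600) = 6962.8 s = 116.05 min.
Single-satellite node shift = (6962.8/86164) × 360° = 29.09°.
With 8 satellites evenly phased, successive equator crossings are 29.09/8 = 3.636° apart.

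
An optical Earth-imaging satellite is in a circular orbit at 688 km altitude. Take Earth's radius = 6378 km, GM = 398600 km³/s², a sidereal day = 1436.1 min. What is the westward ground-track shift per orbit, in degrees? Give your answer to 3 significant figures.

24.7°

Semi-major axis a = 6378 + 688 = 7066 km. Period T = 2π√(a³/μ) = 2π√(7066³/398600) = 5911.1 s = 98.52 min.
During one orbit Earth rotates (5911.1 / 86166) × 360° = 24.70°.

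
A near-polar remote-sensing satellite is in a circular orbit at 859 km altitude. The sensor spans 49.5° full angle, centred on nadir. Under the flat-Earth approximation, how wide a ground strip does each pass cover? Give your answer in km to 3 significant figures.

792 km

Half-angle = 49.5°/2 = 24.75°.
Swath width ≈ 2h·tan(θ/2) = 2 × 859 × tan(24.75°) = 792.0 km.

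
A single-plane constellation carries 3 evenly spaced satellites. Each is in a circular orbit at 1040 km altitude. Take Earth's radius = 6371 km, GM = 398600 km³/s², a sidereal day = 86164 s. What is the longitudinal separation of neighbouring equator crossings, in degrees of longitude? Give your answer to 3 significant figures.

Semi-major axis a = 6371 + 1040 = 7411 km. Period T = 2π√(a³/μ) = 2π√(7411³/398600) = 6349.3 s = 105.82 min.
Single-satellite node shift = (6349.3/86164) × 360° = 26.53°.
With 3 satellites evenly phased, successive equator crossings are 26.53/3 = 8.843° apart.

8.84°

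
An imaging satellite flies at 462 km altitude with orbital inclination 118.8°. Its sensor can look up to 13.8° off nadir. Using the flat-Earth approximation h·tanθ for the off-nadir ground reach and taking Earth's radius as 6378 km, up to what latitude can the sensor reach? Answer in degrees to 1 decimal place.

Retrograde orbit: the ground track reaches ±(180° − i) = ±(180 − 118.8) = ±61.2°.
Sensor half-swath on the ground ≈ 462·tan(13.8°) = 113 km = 1.02° of latitude.
Maximum observable latitude ≈ 61.2 + 1.02 = 62.2°.

62.2°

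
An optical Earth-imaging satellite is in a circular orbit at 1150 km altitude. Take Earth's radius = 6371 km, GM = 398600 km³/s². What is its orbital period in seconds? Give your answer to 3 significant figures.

Semi-major axis a = 6371 + 1150 = 7521 km. Period T = 2π√(a³/μ) = 2π√(7521³/398600) = 6491.2 s = 108.19 min.

6490 seconds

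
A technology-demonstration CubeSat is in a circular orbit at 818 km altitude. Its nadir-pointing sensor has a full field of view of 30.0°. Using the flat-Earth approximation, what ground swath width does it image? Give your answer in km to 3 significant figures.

Half-angle = 30.0°/2 = 15°.
Swath width ≈ 2h·tan(θ/2) = 2 × 818 × tan(15°) = 438.4 km.

438 km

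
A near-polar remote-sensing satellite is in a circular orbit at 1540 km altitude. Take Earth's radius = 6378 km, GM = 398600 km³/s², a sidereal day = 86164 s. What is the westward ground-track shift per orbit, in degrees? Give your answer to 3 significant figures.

Semi-major axis a = 6378 + 1540 = 7918 km. Period T = 2π√(a³/μ) = 2π√(7918³/398600) = 7011.9 s = 116.86 min.
During one orbit Earth rotates (7011.9 / 86164) × 360° = 29.30°.

29.3°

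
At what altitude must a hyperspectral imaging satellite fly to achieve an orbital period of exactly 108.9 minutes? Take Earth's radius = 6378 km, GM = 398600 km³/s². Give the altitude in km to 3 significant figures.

T = 108.9 min = 6534.0 s.
From T = 2π√(a³/μ): a = (μ T²/4π²)^(1/3) = (398600 × 6534.0² / 4π²)^(1/3) = 7554 km.
Altitude h = a − R = 7554 − 6378 = 1176 km.

1180 km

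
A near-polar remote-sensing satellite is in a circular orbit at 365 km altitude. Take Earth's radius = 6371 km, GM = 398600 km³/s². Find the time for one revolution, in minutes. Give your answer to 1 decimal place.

Semi-major axis a = 6371 + 365 = 6736 km. Period T = 2π√(a³/μ) = 2π√(6736³/398600) = 5501.9 s = 91.70 min.

91.7 min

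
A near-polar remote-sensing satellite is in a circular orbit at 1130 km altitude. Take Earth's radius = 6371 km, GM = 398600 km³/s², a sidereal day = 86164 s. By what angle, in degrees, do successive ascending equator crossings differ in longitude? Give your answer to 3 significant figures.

Semi-major axis a = 6371 + 1130 = 7501 km. Period T = 2π√(a³/μ) = 2π√(7501³/398600) = 6465.3 s = 107.76 min.
During one orbit Earth rotates (6465.3 / 86164) × 360° = 27.01°.

27.0°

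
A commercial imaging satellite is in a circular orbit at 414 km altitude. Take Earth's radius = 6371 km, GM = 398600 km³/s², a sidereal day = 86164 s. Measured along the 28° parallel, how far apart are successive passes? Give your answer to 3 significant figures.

Semi-major axis a = 6371 + 414 = 6785 km. Period T = 2π√(a³/μ) = 2π√(6785³/398600) = 5562.1 s = 92.70 min.
Node shift per orbit = (5562.1/86164) × 360° = 23.24°.
Equatorial spacing = 23.24 × 111.2 km/° = 2584 km.
At 28° latitude, spacing = 2584 × cos(28°) = 2282 km.

2280 km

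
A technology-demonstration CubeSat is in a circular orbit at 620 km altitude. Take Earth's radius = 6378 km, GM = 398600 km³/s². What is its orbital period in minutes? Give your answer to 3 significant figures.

Semi-major axis a = 6378 + 620 = 6998 km. Period T = 2π√(a³/μ) = 2π√(6998³/398600) = 5826.0 s = 97.10 min.

97.1 min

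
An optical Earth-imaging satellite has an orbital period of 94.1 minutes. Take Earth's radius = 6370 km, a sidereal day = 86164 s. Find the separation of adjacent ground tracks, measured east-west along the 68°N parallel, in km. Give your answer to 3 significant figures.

T = 94.1 min = 5646.0 s.
Node shift per orbit = (5646.0/86164) × 360° = 23.59°.
Equatorial spacing = 23.59 × 111.2 km/° = 2623 km.
At 68° latitude, spacing = 2623 × cos(68°) = 982 km.

982 km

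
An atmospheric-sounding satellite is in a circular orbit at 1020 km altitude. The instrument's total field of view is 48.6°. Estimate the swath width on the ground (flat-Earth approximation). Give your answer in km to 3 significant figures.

Half-angle = 48.6°/2 = 24.3°.
Swath width ≈ 2h·tan(θ/2) = 2 × 1020 × tan(24.3°) = 921.1 km.

921 km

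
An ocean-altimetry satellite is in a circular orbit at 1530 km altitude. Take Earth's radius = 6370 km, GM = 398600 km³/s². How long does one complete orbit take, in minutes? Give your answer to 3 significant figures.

Semi-major axis a = 6370 + 1530 = 7900 km. Period T = 2π√(a³/μ) = 2π√(7900³/398600) = 6988.0 s = 116.47 min.

116 min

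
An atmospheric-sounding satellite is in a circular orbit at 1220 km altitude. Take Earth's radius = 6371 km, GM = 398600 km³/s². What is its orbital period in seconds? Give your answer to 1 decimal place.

Semi-major axis a = 6371 + 1220 = 7591 km. Period T = 2π√(a³/μ) = 2π√(7591³/398600) = 6582.0 s = 109.70 min.

6582.0 seconds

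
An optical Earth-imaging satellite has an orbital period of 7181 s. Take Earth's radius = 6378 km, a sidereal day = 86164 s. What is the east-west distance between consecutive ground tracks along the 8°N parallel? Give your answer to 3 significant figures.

3310 km

Node shift per orbit = (7181.0/86164) × 360° = 30.00°.
Equatorial spacing = 30.00 × 111.3 km/° = 3340 km.
At 8° latitude, spacing = 3340 × cos(8°) = 3307 km.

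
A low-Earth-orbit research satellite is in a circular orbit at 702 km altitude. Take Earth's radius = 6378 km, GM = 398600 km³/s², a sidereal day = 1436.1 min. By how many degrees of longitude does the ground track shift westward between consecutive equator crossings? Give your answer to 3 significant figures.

24.8°

Semi-major axis a = 6378 + 702 = 7080 km. Period T = 2π√(a³/μ) = 2π√(7080³/398600) = 5928.7 s = 98.81 min.
During one orbit Earth rotates (5928.7 / 86166) × 360° = 24.77°.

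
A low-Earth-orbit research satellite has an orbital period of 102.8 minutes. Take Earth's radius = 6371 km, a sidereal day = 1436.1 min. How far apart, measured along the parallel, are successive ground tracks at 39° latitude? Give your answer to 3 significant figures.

2230 km

T = 102.8 min = 6168.0 s.
Node shift per orbit = (6168.0/86166) × 360° = 25.77°.
Equatorial spacing = 25.77 × 111.2 km/° = 2865 km.
At 39° latitude, spacing = 2865 × cos(39°) = 2227 km.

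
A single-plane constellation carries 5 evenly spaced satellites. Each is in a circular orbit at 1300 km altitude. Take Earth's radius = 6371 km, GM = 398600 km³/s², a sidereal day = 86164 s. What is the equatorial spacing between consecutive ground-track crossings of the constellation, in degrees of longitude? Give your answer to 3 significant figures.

5.59°

Semi-major axis a = 6371 + 1300 = 7671 km. Period T = 2π√(a³/μ) = 2π√(7671³/398600) = 6686.4 s = 111.44 min.
Single-satellite node shift = (6686.4/86164) × 360° = 27.94°.
With 5 satellites evenly phased, successive equator crossings are 27.94/5 = 5.587° apart.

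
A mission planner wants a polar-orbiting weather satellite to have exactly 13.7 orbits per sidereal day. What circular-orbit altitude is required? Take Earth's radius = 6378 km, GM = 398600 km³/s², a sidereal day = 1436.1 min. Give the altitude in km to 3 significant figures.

Required period T = 86166 / 13.7 = 6289.5 s.
From T = 2π√(a³/μ): a = (μ T²/4π²)^(1/3) = (398600 × 6289.5² / 4π²)^(1/3) = 7364 km.
Altitude h = a − R = 7364 − 6378 = 986 km.

986 km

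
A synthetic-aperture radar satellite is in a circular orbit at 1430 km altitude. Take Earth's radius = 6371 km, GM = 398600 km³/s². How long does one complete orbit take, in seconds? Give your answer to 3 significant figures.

Semi-major axis a = 6371 + 1430 = 7801 km. Period T = 2π√(a³/μ) = 2π√(7801³/398600) = 6857.0 s = 114.28 min.

6860 seconds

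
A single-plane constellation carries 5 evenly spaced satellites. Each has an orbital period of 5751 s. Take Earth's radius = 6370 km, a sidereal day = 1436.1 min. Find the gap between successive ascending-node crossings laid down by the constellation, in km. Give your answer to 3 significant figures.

534 km

Single-satellite node shift = (5751.0/86166) × 360° = 24.03°.
With 5 satellites evenly phased, successive equator crossings are 24.03/5 = 4.806° apart.
That is 4.806 × 111.2 = 534 km at the equator.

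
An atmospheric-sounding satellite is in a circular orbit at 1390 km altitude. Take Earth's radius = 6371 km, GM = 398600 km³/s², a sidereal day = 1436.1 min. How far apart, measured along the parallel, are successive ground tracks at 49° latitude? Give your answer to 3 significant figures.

Semi-major axis a = 6371 + 1390 = 7761 km. Period T = 2π√(a³/μ) = 2π√(7761³/398600) = 6804.4 s = 113.41 min.
Node shift per orbit = (6804.4/86166) × 360° = 28.43°.
Equatorial spacing = 28.43 × 111.2 km/° = 3161 km.
At 49° latitude, spacing = 3161 × cos(49°) = 2074 km.

2070 km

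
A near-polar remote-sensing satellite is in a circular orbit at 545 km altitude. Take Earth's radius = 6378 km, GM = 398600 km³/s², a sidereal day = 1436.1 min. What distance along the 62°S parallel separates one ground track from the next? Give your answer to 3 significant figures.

Semi-major axis a = 6378 + 545 = 6923 km. Period T = 2π√(a³/μ) = 2π√(6923³/398600) = 5732.6 s = 95.54 min.
Node shift per orbit = (5732.6/86166) × 360° = 23.95°.
Equatorial spacing = 23.95 × 111.3 km/° = 2666 km.
At 62° latitude, spacing = 2666 × cos(62°) = 1252 km.

1250 km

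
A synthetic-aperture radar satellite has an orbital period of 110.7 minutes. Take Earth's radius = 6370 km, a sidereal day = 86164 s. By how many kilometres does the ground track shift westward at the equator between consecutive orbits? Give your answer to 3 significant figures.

3090 km

T = 110.7 min = 6642.0 s.
During one orbit Earth rotates (6642.0 / 86164) × 360° = 27.75°.
At the equator that is 27.75° × (2π·6370/360) km/° = 27.75 × 111.2 = 3085 km.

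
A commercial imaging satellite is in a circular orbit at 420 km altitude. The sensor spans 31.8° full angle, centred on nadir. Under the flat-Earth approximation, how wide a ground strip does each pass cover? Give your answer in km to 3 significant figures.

239 km

Half-angle = 31.8°/2 = 15.9°.
Swath width ≈ 2h·tan(θ/2) = 2 × 420 × tan(15.9°) = 239.3 km.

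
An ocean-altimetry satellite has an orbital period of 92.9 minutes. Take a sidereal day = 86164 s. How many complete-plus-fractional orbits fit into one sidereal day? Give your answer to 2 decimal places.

T = 92.9 min = 5574.0 s.
Orbits per sidereal day = 86164 / 5574.0 = 15.458.

15.46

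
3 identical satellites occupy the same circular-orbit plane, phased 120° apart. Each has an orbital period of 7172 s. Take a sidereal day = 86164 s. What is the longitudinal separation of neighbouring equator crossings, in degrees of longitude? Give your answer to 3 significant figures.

Single-satellite node shift = (7172.0/86164) × 360° = 29.97°.
With 3 satellites evenly phased, successive equator crossings are 29.97/3 = 9.988° apart.

9.99°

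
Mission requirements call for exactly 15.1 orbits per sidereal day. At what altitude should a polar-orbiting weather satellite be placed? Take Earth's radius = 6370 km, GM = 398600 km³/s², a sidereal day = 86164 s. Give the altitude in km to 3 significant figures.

Required period T = 86164 / 15.1 = 5706.2 s.
From T = 2π√(a³/μ): a = (μ T²/4π²)^(1/3) = (398600 × 5706.2² / 4π²)^(1/3) = 6902 km.
Altitude h = a − R = 6902 − 6370 = 532 km.

532 km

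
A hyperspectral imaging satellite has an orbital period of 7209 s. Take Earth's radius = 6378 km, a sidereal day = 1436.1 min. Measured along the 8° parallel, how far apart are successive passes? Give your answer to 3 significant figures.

Node shift per orbit = (7209.0/86166) × 360° = 30.12°.
Equatorial spacing = 30.12 × 111.3 km/° = 3353 km.
At 8° latitude, spacing = 3353 × cos(8°) = 3320 km.

3320 km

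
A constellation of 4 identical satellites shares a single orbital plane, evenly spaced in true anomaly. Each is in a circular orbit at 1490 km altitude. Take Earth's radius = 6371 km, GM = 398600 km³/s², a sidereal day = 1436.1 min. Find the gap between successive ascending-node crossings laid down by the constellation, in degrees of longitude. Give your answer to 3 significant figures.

7.24°

Semi-major axis a = 6371 + 1490 = 7861 km. Period T = 2π√(a³/μ) = 2π√(7861³/398600) = 6936.3 s = 115.61 min.
Single-satellite node shift = (6936.3/86166) × 360° = 28.98°.
With 4 satellites evenly phased, successive equator crossings are 28.98/4 = 7.245° apart.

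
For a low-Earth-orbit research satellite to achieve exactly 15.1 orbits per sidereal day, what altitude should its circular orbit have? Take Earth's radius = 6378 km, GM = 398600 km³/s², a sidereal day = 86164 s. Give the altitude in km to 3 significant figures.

Required period T = 86164 / 15.1 = 5706.2 s.
From T = 2π√(a³/μ): a = (μ T²/4π²)^(1/3) = (398600 × 5706.2² / 4π²)^(1/3) = 6902 km.
Altitude h = a − R = 6902 − 6378 = 524 km.

524 km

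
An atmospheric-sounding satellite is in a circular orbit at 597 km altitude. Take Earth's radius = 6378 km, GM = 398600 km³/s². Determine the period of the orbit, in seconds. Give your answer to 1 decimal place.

5797.3 seconds

Semi-major axis a = 6378 + 597 = 6975 km. Period T = 2π√(a³/μ) = 2π√(6975³/398600) = 5797.3 s = 96.62 min.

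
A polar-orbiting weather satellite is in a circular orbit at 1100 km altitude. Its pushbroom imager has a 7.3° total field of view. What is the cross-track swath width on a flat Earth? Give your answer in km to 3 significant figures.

Half-angle = 7.3°/2 = 3.65°.
Swath width ≈ 2h·tan(θ/2) = 2 × 1100 × tan(3.65°) = 140.3 km.

140 km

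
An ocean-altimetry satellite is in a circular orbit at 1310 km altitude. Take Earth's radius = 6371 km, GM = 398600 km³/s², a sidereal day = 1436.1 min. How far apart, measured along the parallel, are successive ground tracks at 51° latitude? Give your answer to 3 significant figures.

1960 km

Semi-major axis a = 6371 + 1310 = 7681 km. Period T = 2π√(a³/μ) = 2π√(7681³/398600) = 6699.4 s = 111.66 min.
Node shift per orbit = (6699.4/86166) × 360° = 27.99°.
Equatorial spacing = 27.99 × 111.2 km/° = 3112 km.
At 51° latitude, spacing = 3112 × cos(51°) = 1959 km.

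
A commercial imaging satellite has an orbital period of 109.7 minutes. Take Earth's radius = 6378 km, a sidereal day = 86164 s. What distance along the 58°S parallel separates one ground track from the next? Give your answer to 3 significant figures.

1620 km

T = 109.7 min = 6582.0 s.
Node shift per orbit = (6582.0/86164) × 360° = 27.50°.
Equatorial spacing = 27.50 × 111.3 km/° = 3061 km.
At 58° latitude, spacing = 3061 × cos(58°) = 1622 km.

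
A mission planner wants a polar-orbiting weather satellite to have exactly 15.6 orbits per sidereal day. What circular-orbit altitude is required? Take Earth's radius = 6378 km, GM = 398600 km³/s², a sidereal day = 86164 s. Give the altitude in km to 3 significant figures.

Required period T = 86164 / 15.6 = 5523.3 s.
From T = 2π√(a³/μ): a = (μ T²/4π²)^(1/3) = (398600 × 5523.3² / 4π²)^(1/3) = 6753 km.
Altitude h = a − R = 6753 − 6378 = 375 km.

375 km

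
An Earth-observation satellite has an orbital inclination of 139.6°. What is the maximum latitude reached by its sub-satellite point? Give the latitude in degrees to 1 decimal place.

Retrograde orbit: the ground track reaches ±(180° − i) = ±(180 − 139.6) = ±40.4°.

40.4°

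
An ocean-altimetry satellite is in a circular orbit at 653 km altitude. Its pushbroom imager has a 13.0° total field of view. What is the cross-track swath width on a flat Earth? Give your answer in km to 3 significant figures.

149 km

Half-angle = 13.0°/2 = 6.5°.
Swath width ≈ 2h·tan(θ/2) = 2 × 653 × tan(6.5°) = 148.8 km.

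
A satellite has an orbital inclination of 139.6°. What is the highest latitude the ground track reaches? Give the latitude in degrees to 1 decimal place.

40.4°

Retrograde orbit: the ground track reaches ±(180° − i) = ±(180 − 139.6) = ±40.4°.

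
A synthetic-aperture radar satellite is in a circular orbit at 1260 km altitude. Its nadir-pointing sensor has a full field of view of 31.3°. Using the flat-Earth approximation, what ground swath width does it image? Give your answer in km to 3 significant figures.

Half-angle = 31.3°/2 = 15.65°.
Swath width ≈ 2h·tan(θ/2) = 2 × 1260 × tan(15.65°) = 706.0 km.

706 km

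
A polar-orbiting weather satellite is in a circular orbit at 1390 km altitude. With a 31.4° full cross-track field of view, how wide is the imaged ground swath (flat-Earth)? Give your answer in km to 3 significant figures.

Half-angle = 31.4°/2 = 15.7°.
Swath width ≈ 2h·tan(θ/2) = 2 × 1390 × tan(15.7°) = 781.4 km.

781 km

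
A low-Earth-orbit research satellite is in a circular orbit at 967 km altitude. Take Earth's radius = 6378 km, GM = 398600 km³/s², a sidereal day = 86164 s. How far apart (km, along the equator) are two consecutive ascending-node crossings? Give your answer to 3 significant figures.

Semi-major axis a = 6378 + 967 = 7345 km. Period T = 2π√(a³/μ) = 2π√(7345³/398600) = 6264.7 s = 104.41 min.
During one orbit Earth rotates (6264.7 / 86164) × 360° = 26.17°.
At the equator that is 26.17° × (2π·6378/360) km/° = 26.17 × 111.3 = 2914 km.

2910 km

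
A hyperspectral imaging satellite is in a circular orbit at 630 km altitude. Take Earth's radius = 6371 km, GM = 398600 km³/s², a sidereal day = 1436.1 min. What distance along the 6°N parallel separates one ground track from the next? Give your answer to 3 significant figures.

2690 km

Semi-major axis a = 6371 + 630 = 7001 km. Period T = 2π√(a³/μ) = 2π√(7001³/398600) = 5829.8 s = 97.16 min.
Node shift per orbit = (5829.8/86166) × 360° = 24.36°.
Equatorial spacing = 24.36 × 111.2 km/° = 2708 km.
At 6° latitude, spacing = 2708 × cos(6°) = 2694 km.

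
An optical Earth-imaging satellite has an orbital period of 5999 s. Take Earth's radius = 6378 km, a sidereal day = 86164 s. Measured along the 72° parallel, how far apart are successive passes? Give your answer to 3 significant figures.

862 km

Node shift per orbit = (5999.0/86164) × 360° = 25.06°.
Equatorial spacing = 25.06 × 111.3 km/° = 2790 km.
At 72° latitude, spacing = 2790 × cos(72°) = 862 km.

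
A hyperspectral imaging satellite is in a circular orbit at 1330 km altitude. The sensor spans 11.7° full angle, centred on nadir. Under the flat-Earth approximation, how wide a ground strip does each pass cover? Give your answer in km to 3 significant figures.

273 km

Half-angle = 11.7°/2 = 5.85°.
Swath width ≈ 2h·tan(θ/2) = 2 × 1330 × tan(5.85°) = 272.5 km.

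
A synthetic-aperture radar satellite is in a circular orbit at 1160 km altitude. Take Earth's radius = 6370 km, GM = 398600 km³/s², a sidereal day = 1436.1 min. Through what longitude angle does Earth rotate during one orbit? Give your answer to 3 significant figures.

Semi-major axis a = 6370 + 1160 = 7530 km. Period T = 2π√(a³/μ) = 2π√(7530³/398600) = 6502.8 s = 108.38 min.
During one orbit Earth rotates (6502.8 / 86166) × 360° = 27.17°.

27.2°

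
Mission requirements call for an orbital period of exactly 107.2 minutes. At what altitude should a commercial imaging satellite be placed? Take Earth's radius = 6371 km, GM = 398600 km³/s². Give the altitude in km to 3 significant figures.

T = 107.2 min = 6432.0 s.
From T = 2π√(a³/μ): a = (μ T²/4π²)^(1/3) = (398600 × 6432.0² / 4π²)^(1/3) = 7475 km.
Altitude h = a − R = 7475 − 6371 = 1104 km.

1100 km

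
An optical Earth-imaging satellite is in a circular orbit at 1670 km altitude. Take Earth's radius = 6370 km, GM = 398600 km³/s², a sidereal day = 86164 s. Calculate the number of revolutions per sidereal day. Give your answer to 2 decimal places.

12.01

Semi-major axis a = 6370 + 1670 = 8040 km. Period T = 2π√(a³/μ) = 2π√(8040³/398600) = 7174.6 s = 119.58 min.
Orbits per sidereal day = 86164 / 7174.6 = 12.010.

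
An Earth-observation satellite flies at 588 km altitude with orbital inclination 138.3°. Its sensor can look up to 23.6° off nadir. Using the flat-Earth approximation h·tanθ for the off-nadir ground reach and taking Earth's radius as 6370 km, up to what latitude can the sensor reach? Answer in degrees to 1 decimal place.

Retrograde orbit: the ground track reaches ±(180° − i) = ±(180 − 138.3) = ±41.7°.
Sensor half-swath on the ground ≈ 588·tan(23.6°) = 257 km = 2.31° of latitude.
Maximum observable latitude ≈ 41.7 + 2.31 = 44.0°.

44.0°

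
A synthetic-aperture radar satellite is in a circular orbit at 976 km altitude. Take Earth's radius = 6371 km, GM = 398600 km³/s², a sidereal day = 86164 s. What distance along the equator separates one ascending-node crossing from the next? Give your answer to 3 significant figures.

Semi-major axis a = 6371 + 976 = 7347 km. Period T = 2π√(a³/μ) = 2π√(7347³/398600) = 6267.2 s = 104.45 min.
During one orbit Earth rotates (6267.2 / 86164) × 360° = 26.19°.
At the equator that is 26.19° × (2π·6371/360) km/° = 26.19 × 111.2 = 2912 km.

2910 km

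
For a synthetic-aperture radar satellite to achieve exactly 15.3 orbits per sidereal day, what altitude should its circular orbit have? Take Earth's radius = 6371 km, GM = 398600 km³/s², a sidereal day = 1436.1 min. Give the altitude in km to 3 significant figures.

Required period T = 86166 / 15.3 = 5631.8 s.
From T = 2π√(a³/μ): a = (μ T²/4π²)^(1/3) = (398600 × 5631.8² / 4π²)^(1/3) = 6842 km.
Altitude h = a − R = 6842 − 6371 = 471 km.

471 km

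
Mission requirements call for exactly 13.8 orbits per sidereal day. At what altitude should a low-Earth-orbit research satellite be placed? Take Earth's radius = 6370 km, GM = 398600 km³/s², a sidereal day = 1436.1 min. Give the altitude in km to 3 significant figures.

Required period T = 86166 / 13.8 = 6243.9 s.
From T = 2π√(a³/μ): a = (μ T²/4π²)^(1/3) = (398600 × 6243.9² / 4π²)^(1/3) = 7329 km.
Altitude h = a − R = 7329 − 6370 = 959 km.

959 km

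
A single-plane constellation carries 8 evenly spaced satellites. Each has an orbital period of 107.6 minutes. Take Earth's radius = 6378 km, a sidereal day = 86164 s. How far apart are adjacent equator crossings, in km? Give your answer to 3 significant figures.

375 km

T = 107.6 min = 6456.0 s.
Single-satellite node shift = (6456.0/86164) × 360° = 26.97°.
With 8 satellites evenly phased, successive equator crossings are 26.97/8 = 3.372° apart.
That is 3.372 × 111.3 = 375 km at the equator.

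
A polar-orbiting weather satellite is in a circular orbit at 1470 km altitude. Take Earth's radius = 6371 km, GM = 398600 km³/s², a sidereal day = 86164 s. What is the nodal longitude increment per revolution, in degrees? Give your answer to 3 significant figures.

Semi-major axis a = 6371 + 1470 = 7841 km. Period T = 2π√(a³/μ) = 2π√(7841³/398600) = 6909.8 s = 115.16 min.
During one orbit Earth rotates (6909.8 / 86164) × 360° = 28.87°.

28.9°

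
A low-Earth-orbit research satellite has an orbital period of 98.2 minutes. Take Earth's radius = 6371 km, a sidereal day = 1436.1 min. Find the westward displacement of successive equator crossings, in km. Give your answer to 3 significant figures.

2740 km

T = 98.2 min = 5892.0 s.
During one orbit Earth rotates (5892.0 / 86166) × 360° = 24.62°.
At the equator that is 24.62° × (2π·6371/360) km/° = 24.62 × 111.2 = 2737 km.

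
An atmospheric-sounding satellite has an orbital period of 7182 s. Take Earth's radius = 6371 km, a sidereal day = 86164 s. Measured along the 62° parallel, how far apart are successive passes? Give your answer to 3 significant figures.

Node shift per orbit = (7182.0/86164) × 360° = 30.01°.
Equatorial spacing = 30.01 × 111.2 km/° = 3337 km.
At 62° latitude, spacing = 3337 × cos(62°) = 1566 km.

1570 km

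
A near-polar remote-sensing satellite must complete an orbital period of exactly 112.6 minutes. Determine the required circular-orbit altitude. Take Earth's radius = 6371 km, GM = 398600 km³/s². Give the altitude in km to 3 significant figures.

1350 km

T = 112.6 min = 6756.0 s.
From T = 2π√(a³/μ): a = (μ T²/4π²)^(1/3) = (398600 × 6756.0² / 4π²)^(1/3) = 7724 km.
Altitude h = a − R = 7724 − 6371 = 1353 km.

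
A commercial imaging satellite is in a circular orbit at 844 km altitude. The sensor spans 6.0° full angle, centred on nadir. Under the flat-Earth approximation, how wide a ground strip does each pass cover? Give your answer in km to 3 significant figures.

Half-angle = 6.0°/2 = 3°.
Swath width ≈ 2h·tan(θ/2) = 2 × 844 × tan(3°) = 88.5 km.

88.5 km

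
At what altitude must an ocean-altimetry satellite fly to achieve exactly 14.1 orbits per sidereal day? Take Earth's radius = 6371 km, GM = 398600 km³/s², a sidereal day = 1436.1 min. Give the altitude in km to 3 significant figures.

853 km

Required period T = 86166 / 14.1 = 6111.1 s.
From T = 2π√(a³/μ): a = (μ T²/4π²)^(1/3) = (398600 × 6111.1² / 4π²)^(1/3) = 7224 km.
Altitude h = a − R = 7224 − 6371 = 853 km.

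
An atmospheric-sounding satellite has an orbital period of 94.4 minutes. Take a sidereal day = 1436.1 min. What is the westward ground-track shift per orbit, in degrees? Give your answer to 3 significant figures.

T = 94.4 min = 5664.0 s.
During one orbit Earth rotates (5664.0 / 86166) × 360° = 23.66°.

23.7°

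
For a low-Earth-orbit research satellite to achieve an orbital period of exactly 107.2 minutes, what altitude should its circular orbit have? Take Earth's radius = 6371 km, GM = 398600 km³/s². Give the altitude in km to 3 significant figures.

T = 107.2 min = 6432.0 s.
From T = 2π√(a³/μ): a = (μ T²/4π²)^(1/3) = (398600 × 6432.0² / 4π²)^(1/3) = 7475 km.
Altitude h = a − R = 7475 − 6371 = 1104 km.

1100 km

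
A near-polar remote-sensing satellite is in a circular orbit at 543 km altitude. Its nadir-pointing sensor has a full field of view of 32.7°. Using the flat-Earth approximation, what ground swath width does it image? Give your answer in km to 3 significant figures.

319 km

Half-angle = 32.7°/2 = 16.35°.
Swath width ≈ 2h·tan(θ/2) = 2 × 543 × tan(16.35°) = 318.6 km.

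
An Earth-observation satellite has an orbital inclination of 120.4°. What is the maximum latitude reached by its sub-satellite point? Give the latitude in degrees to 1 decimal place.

Retrograde orbit: the ground track reaches ±(180° − i) = ±(180 − 120.4) = ±59.6°.

59.6°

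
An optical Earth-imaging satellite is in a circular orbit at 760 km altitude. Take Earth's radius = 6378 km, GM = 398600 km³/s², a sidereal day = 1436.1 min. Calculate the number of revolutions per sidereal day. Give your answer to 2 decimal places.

Semi-major axis a = 6378 + 760 = 7138 km. Period T = 2π√(a³/μ) = 2π√(7138³/398600) = 6001.7 s = 100.03 min.
Orbits per sidereal day = 86166 / 6001.7 = 14.357.

14.36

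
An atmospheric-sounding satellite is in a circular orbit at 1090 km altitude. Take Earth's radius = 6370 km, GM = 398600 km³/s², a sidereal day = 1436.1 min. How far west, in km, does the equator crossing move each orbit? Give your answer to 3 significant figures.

2980 km

Semi-major axis a = 6370 + 1090 = 7460 km. Period T = 2π√(a³/μ) = 2π√(7460³/398600) = 6412.4 s = 106.87 min.
During one orbit Earth rotates (6412.4 / 86166) × 360° = 26.79°.
At the equator that is 26.79° × (2π·6370/360) km/° = 26.79 × 111.2 = 2979 km.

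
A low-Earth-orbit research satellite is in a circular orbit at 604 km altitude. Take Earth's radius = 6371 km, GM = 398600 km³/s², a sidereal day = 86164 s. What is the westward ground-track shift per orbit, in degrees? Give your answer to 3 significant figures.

24.2°

Semi-major axis a = 6371 + 604 = 6975 km. Period T = 2π√(a³/μ) = 2π√(6975³/398600) = 5797.3 s = 96.62 min.
During one orbit Earth rotates (5797.3 / 86164) × 360° = 24.22°.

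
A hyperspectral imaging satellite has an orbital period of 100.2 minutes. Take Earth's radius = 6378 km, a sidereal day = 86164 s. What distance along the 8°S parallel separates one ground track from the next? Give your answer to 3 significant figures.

T = 100.2 min = 6012.0 s.
Node shift per orbit = (6012.0/86164) × 360° = 25.12°.
Equatorial spacing = 25.12 × 111.3 km/° = 2796 km.
At 8° latitude, spacing = 2796 × cos(8°) = 2769 km.

2770 km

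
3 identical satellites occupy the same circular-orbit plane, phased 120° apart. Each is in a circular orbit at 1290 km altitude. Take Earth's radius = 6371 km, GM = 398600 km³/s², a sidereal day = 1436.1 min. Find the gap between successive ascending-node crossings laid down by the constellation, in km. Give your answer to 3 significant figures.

1030 km

Semi-major axis a = 6371 + 1290 = 7661 km. Period T = 2π√(a³/μ) = 2π√(7661³/398600) = 6673.3 s = 111.22 min.
Single-satellite node shift = (6673.3/86166) × 360° = 27.88°.
With 3 satellites evenly phased, successive equator crossings are 27.88/3 = 9.294° apart.
That is 9.294 × 111.2 = 1033 km at the equator.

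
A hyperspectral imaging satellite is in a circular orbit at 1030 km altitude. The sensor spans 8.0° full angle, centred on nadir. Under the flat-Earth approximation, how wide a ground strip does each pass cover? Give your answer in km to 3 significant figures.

Half-angle = 8.0°/2 = 4°.
Swath width ≈ 2h·tan(θ/2) = 2 × 1030 × tan(4°) = 144.0 km.

144 km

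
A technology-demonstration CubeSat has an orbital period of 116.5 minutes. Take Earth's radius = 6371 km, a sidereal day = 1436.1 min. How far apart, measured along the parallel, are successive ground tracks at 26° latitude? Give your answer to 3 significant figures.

T = 116.5 min = 6990.0 s.
Node shift per orbit = (6990.0/86166) × 360° = 29.20°.
Equatorial spacing = 29.20 × 111.2 km/° = 3247 km.
At 26° latitude, spacing = 3247 × cos(26°) = 2919 km.

2920 km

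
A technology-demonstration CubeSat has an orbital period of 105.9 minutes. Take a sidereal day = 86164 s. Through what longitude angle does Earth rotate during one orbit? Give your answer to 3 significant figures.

T = 105.9 min = 6354.0 s.
During one orbit Earth rotates (6354.0 / 86164) × 360° = 26.55°.

26.5°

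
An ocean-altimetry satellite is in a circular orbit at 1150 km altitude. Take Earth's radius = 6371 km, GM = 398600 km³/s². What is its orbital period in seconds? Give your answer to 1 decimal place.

6491.2 seconds

Semi-major axis a = 6371 + 1150 = 7521 km. Period T = 2π√(a³/μ) = 2π√(7521³/398600) = 6491.2 s = 108.19 min.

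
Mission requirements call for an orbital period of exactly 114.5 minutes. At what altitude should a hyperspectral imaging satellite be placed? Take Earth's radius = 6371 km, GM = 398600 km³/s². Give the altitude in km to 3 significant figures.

1440 km

T = 114.5 min = 6870.0 s.
From T = 2π√(a³/μ): a = (μ T²/4π²)^(1/3) = (398600 × 6870.0² / 4π²)^(1/3) = 7811 km.
Altitude h = a − R = 7811 − 6371 = 1440 km.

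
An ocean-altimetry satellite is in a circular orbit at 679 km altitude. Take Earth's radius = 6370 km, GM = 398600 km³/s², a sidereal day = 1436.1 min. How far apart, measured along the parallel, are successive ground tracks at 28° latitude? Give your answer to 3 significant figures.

Semi-major axis a = 6370 + 679 = 7049 km. Period T = 2π√(a³/μ) = 2π√(7049³/398600) = 5889.8 s = 98.16 min.
Node shift per orbit = (5889.8/86166) × 360° = 24.61°.
Equatorial spacing = 24.61 × 111.2 km/° = 2736 km.
At 28° latitude, spacing = 2736 × cos(28°) = 2416 km.

2420 km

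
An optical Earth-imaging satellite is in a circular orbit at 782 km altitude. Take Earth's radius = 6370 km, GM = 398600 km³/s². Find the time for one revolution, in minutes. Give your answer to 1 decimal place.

Semi-major axis a = 6370 + 782 = 7152 km. Period T = 2π√(a³/μ) = 2π√(7152³/398600) = 6019.4 s = 100.32 min.

100.3 min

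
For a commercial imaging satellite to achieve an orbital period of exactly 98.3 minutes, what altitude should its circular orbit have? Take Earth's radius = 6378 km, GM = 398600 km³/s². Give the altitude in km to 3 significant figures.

678 km

T = 98.3 min = 5898.0 s.
From T = 2π√(a³/μ): a = (μ T²/4π²)^(1/3) = (398600 × 5898.0² / 4π²)^(1/3) = 7056 km.
Altitude h = a − R = 7056 − 6378 = 678 km.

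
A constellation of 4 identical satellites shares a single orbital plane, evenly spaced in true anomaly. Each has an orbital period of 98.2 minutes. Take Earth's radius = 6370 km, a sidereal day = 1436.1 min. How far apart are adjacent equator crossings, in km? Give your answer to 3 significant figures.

T = 98.2 min = 5892.0 s.
Single-satellite node shift = (5892.0/86166) × 360° = 24.62°.
With 4 satellites evenly phased, successive equator crossings are 24.62/4 = 6.154° apart.
That is 6.154 × 111.2 = 684 km at the equator.

684 km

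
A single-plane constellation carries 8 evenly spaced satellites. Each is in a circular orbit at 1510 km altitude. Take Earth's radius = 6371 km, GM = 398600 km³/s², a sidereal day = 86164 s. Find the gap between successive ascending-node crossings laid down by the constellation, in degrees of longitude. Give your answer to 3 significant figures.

3.64°

Semi-major axis a = 6371 + 1510 = 7881 km. Period T = 2π√(a³/μ) = 2π√(7881³/398600) = 6962.8 s = 116.05 min.
Single-satellite node shift = (6962.8/86164) × 360° = 29.09°.
With 8 satellites evenly phased, successive equator crossings are 29.09/8 = 3.636° apart.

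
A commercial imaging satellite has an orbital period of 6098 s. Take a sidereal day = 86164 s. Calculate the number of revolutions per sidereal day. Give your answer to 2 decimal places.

14.13

Orbits per sidereal day = 86164 / 6098.0 = 14.130.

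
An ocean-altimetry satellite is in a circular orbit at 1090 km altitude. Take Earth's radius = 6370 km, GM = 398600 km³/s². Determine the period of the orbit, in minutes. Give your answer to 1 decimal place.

106.9 min

Semi-major axis a = 6370 + 1090 = 7460 km. Period T = 2π√(a³/μ) = 2π√(7460³/398600) = 6412.4 s = 106.87 min.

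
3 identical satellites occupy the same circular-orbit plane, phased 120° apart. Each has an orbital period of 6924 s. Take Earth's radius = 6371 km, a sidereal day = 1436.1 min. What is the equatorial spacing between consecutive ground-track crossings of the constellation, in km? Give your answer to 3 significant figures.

Single-satellite node shift = (6924.0/86166) × 360° = 28.93°.
With 3 satellites evenly phased, successive equator crossings are 28.93/3 = 9.643° apart.
That is 9.643 × 111.2 = 1072 km at the equator.

1070 km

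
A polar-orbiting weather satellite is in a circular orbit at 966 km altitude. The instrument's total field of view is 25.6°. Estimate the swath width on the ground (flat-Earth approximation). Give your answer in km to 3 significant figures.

439 km

Half-angle = 25.6°/2 = 12.8°.
Swath width ≈ 2h·tan(θ/2) = 2 × 966 × tan(12.8°) = 438.9 km.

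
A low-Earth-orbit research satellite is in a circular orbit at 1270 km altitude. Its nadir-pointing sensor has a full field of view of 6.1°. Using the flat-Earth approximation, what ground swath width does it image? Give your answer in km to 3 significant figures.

135 km

Half-angle = 6.1°/2 = 3.05°.
Swath width ≈ 2h·tan(θ/2) = 2 × 1270 × tan(3.05°) = 135.3 km.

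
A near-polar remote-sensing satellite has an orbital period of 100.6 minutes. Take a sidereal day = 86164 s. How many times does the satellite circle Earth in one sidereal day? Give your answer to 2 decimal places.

T = 100.6 min = 6036.0 s.
Orbits per sidereal day = 86164 / 6036.0 = 14.275.

14.28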